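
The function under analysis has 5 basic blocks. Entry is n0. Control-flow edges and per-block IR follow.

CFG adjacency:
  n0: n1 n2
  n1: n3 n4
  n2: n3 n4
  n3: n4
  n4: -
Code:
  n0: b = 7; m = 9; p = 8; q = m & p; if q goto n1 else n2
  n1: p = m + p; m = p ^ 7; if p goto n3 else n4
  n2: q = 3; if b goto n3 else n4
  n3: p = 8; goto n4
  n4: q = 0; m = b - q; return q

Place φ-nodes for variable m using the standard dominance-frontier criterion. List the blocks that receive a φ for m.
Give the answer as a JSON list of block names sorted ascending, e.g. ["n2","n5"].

Answer: ["n3", "n4"]

Working:
idom tree: n1←n0 n2←n0 n3←n0 n4←n0
Join-block Dom:
  n3: preds {n1,n2}: {n0,n1} ∩ {n0,n2} = {n0}; idom=n0
  n4: preds {n1,n2,n3}: {n0,n1} ∩ {n0,n2} ∩ {n0,n3} = {n0}; idom=n0

Frontier:
  join n3 pred n1: n1 stop@n0
  join n3 pred n2: n2 stop@n0
  join n4 pred n1: n1 stop@n0
  join n4 pred n2: n2 stop@n0
  join n4 pred n3: n3 stop@n0
  DF(n0)=∅
  DF(n1)={n3,n4}
  DF(n2)={n3,n4}
  DF(n3)={n4}
  DF(n4)=∅

φ for m: defs {n0,n1,n4}
  DF⁺ = {n3,n4}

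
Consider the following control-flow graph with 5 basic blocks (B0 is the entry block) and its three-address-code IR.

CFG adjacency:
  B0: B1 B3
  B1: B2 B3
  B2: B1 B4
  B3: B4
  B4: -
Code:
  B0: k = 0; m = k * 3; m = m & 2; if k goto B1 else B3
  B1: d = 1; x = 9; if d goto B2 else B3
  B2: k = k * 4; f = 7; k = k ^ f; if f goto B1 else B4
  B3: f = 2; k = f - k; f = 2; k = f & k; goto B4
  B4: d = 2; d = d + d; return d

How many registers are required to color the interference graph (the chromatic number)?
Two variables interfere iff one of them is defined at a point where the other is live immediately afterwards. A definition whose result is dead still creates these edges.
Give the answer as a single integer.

def/use:
  B0 def {k,m} use ∅
  B1 def {d,x} use ∅
  B2 def {f,k} use {k}
  B3 def {f,k} use {k}
  B4 def {d} use ∅

Liveness:
  B0: in=∅ out={k}
  B1: in={k} out={k}
  B2: in={k} out={k}
  B3: in={k} out=∅
  B4: in=∅ out=∅

Conflict graph:
  d↔{k,x}
  f↔{k}
  k↔{d,f,m,x}
  m↔{k}
  x↔{d,k}

Registers:
  {d,k,x} pairwise interfere (3-clique) ⇒ χ ≥ 3
  assign d→c1 f→c1 k→c0 m→c1 x→c2 — no edge inside a register ⇒ χ ≤ 3
  χ = 3

Answer: 3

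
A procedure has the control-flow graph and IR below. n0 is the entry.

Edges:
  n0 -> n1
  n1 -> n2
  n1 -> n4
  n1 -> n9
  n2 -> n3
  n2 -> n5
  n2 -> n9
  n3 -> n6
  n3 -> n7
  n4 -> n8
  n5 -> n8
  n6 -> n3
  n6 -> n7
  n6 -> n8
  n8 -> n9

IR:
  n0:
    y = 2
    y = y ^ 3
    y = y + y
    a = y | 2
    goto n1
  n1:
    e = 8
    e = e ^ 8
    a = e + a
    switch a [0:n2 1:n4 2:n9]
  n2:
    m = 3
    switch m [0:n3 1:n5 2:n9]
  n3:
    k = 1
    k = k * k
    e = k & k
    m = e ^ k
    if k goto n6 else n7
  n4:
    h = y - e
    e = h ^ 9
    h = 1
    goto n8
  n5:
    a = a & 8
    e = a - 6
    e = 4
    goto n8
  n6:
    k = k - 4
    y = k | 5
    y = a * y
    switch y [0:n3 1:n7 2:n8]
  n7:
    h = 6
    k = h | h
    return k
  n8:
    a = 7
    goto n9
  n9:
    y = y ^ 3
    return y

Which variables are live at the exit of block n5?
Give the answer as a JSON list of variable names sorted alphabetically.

Answer: ["y"]

Derivation:
def/use:
  n0: def={a,y} ue=∅
  n1: def={a,e} ue={a}
  n2: def={m} ue=∅
  n3: def={e,k,m} ue=∅
  n4: def={e,h} ue={e,y}
  n5: def={a,e} ue={a}
  n6: def={k,y} ue={a,k}
  n7: def={h,k} ue=∅
  n8: def={a} ue=∅
  n9: def={y} ue={y}

Live sets:
  live n0: ∅→{a,y}
  live n1: {a,y}→{a,e,y}
  live n2: {a,y}→{a,y}
  live n3: {a}→{a,k}
  live n4: {e,y}→{y}
  live n5: {a,y}→{y}
  live n6: {a,k}→{a,y}
  live n7: ∅→∅
  live n8: {y}→{y}
  live n9: {y}→∅

live-out(n5) = ["y"]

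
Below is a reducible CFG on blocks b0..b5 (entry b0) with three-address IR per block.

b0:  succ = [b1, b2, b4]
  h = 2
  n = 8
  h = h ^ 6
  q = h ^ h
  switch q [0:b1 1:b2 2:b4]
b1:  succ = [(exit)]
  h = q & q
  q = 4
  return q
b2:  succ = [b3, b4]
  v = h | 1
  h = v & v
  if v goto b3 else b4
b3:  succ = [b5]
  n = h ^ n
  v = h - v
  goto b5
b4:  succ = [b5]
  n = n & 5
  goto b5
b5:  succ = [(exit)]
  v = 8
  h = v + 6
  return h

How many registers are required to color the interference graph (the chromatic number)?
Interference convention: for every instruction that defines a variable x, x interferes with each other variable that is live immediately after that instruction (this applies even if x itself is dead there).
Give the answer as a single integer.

Per-block:
  b0: def={h,n,q} ue=∅
  b1: def={h,q} ue={q}
  b2: def={h,v} ue={h}
  b3: def={n,v} ue={h,n,v}
  b4: def={n} ue={n}
  b5: def={h,v} ue=∅

Live sets:
  b0: in=∅ out={h,n,q}
  b1: in={q} out=∅
  b2: in={h,n} out={h,n,v}
  b3: in={h,n,v} out=∅
  b4: in={n} out=∅
  b5: in=∅ out=∅

Interfere edges:
  h↔{n,q,v}
  n↔{h,q,v}
  q↔{h,n}
  v↔{h,n}

Chromatic number:
  clique {h,n,q} ⇒ need ≥ 3
  3-colouring: r0={h}  r1={n}  r2={q,v}
  χ = 3

Answer: 3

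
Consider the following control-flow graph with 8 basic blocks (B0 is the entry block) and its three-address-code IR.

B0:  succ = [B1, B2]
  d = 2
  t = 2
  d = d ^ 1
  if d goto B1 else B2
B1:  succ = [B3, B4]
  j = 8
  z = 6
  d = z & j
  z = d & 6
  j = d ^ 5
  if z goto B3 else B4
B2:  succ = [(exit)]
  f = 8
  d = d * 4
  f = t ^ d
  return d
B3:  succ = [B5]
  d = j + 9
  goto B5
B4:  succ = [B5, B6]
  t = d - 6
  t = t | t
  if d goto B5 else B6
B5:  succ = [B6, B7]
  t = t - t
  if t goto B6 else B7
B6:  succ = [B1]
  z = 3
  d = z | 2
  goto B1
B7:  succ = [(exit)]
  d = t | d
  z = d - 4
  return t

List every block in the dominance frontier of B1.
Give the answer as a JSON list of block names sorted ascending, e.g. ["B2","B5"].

idom tree: B1←B0 B2←B0 B3←B1 B4←B1 B5←B1 B6←B1 B7←B5
Dom at joins:
  B1: preds {B0,B6}: {B0} ∩ {B0,B1,B6} = {B0}; idom=B0
  B5: preds {B3,B4}: {B0,B1,B3} ∩ {B0,B1,B4} = {B0,B1}; idom=B1
  B6: preds {B4,B5}: {B0,B1,B4} ∩ {B0,B1,B5} = {B0,B1}; idom=B1

DF derivation:
  join B1 pred B0: · stop@B0
  join B1 pred B6: B6→B1 stop@B0
  join B5 pred B3: B3 stop@B1
  join B5 pred B4: B4 stop@B1
  join B6 pred B4: B4 stop@B1
  join B6 pred B5: B5 stop@B1
  B0: DF=∅
  B1: DF={B1}
  B2: DF=∅
  B3: DF={B5}
  B4: DF={B5,B6}
  B5: DF={B6}
  B6: DF={B1}
  B7: DF=∅

DF(B1) = ["B1"]

Answer: ["B1"]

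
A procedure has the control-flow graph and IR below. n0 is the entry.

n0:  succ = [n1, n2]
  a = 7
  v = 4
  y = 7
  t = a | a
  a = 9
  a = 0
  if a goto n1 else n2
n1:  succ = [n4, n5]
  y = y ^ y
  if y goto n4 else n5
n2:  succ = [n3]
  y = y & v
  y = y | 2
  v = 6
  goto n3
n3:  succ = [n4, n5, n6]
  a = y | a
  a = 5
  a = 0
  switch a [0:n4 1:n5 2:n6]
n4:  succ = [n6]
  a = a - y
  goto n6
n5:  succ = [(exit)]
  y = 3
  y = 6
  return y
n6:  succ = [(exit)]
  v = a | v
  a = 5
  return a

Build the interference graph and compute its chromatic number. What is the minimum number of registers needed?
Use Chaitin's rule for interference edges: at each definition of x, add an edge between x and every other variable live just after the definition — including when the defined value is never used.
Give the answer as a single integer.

Block summaries:
  n0 def {a,t,v,y} use ∅
  n1 def {y} use {y}
  n2 def {v,y} use {v,y}
  n3 def {a} use {a,y}
  n4 def {a} use {a,y}
  n5 def {y} use ∅
  n6 def {a,v} use {a,v}

Live sets:
  n0: in=∅ out={a,v,y}
  n1: in={a,v,y} out={a,v,y}
  n2: in={a,v,y} out={a,v,y}
  n3: in={a,v,y} out={a,v,y}
  n4: in={a,v,y} out={a,v}
  n5: in=∅ out=∅
  n6: in={a,v} out=∅

Interfere edges:
  a: {v,y}
  t: {v,y}
  v: {a,t,y}
  y: {a,t,v}

Colouring:
  {a,v,y} pairwise interfere (3-clique) ⇒ χ ≥ 3
  assign a→c2 t→c2 v→c0 y→c1 — no edge inside a register ⇒ χ ≤ 3
  χ = 3

Answer: 3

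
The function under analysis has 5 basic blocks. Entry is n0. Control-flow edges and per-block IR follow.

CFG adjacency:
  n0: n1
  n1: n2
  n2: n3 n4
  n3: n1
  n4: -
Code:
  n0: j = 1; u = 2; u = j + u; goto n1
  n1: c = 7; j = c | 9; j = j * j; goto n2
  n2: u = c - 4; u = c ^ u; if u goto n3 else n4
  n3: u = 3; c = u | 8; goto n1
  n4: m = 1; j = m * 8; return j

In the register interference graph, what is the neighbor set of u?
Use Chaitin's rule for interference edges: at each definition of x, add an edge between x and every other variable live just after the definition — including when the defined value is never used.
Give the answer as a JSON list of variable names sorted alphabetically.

Answer: ["c", "j"]

Derivation:
Block summaries:
  n0: {j,u} / ∅
  n1: {c,j} / ∅
  n2: {u} / {c}
  n3: {c,u} / ∅
  n4: {j,m} / ∅

Backward fixpoint:
  n0 li=∅ lo=∅
  n1 li=∅ lo={c}
  n2 li={c} lo=∅
  n3 li=∅ lo=∅
  n4 li=∅ lo=∅

Interfere edges:
  c↔{j,u}
  j↔{c,u}
  m↔∅
  u↔{c,j}

N(u) = ["c", "j"]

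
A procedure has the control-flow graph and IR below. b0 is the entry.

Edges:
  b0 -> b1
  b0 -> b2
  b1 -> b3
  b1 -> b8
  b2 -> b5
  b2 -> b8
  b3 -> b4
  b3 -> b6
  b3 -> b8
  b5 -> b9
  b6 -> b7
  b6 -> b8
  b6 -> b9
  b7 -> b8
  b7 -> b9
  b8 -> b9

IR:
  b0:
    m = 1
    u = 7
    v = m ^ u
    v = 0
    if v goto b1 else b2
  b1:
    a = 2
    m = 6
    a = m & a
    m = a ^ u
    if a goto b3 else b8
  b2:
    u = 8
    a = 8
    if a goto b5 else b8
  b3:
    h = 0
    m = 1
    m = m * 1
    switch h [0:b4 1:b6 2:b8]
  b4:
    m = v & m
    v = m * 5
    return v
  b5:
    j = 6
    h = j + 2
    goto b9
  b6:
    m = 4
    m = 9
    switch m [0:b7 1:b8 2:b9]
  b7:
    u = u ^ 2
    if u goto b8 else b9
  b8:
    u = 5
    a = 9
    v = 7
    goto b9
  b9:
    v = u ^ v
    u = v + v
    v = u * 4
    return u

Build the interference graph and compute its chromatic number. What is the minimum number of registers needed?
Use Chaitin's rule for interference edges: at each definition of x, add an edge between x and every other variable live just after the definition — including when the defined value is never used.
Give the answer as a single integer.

Answer: 4

Derivation:
Per-block:
  b0: def={m,u,v} ue=∅
  b1: def={a,m} ue={u}
  b2: def={a,u} ue=∅
  b3: def={h,m} ue=∅
  b4: def={m,v} ue={m,v}
  b5: def={h,j} ue=∅
  b6: def={m} ue=∅
  b7: def={u} ue={u}
  b8: def={a,u,v} ue=∅
  b9: def={u,v} ue={u,v}

Live sets:
  b0: in=∅ out={u,v}
  b1: in={u,v} out={u,v}
  b2: in={v} out={u,v}
  b3: in={u,v} out={m,u,v}
  b4: in={m,v} out=∅
  b5: in={u,v} out={u,v}
  b6: in={u,v} out={u,v}
  b7: in={u,v} out={u,v}
  b8: in=∅ out={u,v}
  b9: in={u,v} out=∅

Conflict graph:
  a — {m,u,v}
  h — {m,u,v}
  j — {u,v}
  m — {a,h,u,v}
  u — {a,h,j,m,v}
  v — {a,h,j,m,u}

Registers:
  lower bound: {a,m,u,v} mutually conflict ⇒ χ ≥ 4
  4-colouring: c0={u}  c1={v}  c2={j,m}  c3={a,h}
  χ = 4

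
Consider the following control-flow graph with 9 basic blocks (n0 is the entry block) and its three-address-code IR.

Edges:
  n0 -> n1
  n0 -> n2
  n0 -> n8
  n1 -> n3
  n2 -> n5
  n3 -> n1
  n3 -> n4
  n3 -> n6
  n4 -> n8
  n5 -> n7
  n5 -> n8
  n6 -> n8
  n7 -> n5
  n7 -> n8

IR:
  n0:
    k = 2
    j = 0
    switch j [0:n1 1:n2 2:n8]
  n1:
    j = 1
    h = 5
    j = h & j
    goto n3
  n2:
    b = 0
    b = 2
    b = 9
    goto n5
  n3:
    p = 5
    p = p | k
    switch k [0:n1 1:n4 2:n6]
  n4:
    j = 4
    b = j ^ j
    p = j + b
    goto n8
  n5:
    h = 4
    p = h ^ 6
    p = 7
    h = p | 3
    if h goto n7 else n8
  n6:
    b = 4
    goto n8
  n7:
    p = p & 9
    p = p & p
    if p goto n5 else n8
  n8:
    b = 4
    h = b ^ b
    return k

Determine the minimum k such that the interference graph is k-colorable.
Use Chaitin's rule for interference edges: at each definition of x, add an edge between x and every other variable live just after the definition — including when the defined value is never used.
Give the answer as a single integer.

Answer: 3

Working:
Per-block:
  n0: {j,k} / ∅
  n1: {h,j} / ∅
  n2: {b} / ∅
  n3: {p} / {k}
  n4: {b,j,p} / ∅
  n5: {h,p} / ∅
  n6: {b} / ∅
  n7: {p} / {p}
  n8: {b,h} / {k}

Liveness:
  n0 li=∅ lo={k}
  n1 li={k} lo={k}
  n2 li={k} lo={k}
  n3 li={k} lo={k}
  n4 li={k} lo={k}
  n5 li={k} lo={k,p}
  n6 li={k} lo={k}
  n7 li={k,p} lo={k}
  n8 li={k} lo=∅

Conflict graph:
  b: {j,k}
  h: {j,k,p}
  j: {b,h,k}
  k: {b,h,j,p}
  p: {h,k}

Registers:
  {b,j,k} pairwise interfere (3-clique) ⇒ χ ≥ 3
  3-colouring: c0={k}  c1={b,h}  c2={j,p}
  χ = 3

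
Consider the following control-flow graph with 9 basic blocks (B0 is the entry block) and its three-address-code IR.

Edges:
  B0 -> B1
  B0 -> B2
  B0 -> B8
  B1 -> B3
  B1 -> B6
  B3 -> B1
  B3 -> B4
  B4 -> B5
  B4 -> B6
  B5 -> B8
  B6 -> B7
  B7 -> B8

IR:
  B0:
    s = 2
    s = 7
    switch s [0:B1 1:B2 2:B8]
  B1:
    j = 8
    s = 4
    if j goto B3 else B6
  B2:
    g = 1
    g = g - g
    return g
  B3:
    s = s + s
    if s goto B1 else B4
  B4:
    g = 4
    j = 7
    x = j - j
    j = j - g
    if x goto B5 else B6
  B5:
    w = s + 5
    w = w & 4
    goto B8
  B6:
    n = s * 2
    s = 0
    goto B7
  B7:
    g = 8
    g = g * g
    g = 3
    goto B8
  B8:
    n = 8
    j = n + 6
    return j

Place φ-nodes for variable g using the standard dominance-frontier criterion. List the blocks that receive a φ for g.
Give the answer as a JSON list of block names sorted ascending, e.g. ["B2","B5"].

idom tree: B1←B0 B2←B0 B3←B1 B4←B3 B5←B4 B6←B1 B7←B6 B8←B0
Join-block Dom:
  B1: preds {B0,B3}: {B0} ∩ {B0,B1,B3} = {B0}; idom=B0
  B6: preds {B1,B4}: {B0,B1} ∩ {B0,B1,B3,B4} = {B0,B1}; idom=B1
  B8: preds {B0,B5,B7}: {B0} ∩ {B0,B1,B3,B4,B5} ∩ {B0,B1,B6,B7} = {B0}; idom=B0

DF derivation:
  B1←B0: walk · to B0
  B1←B3: walk B3→B1 to B0
  B6←B1: walk · to B1
  B6←B4: walk B4→B3 to B1
  B8←B0: walk · to B0
  B8←B5: walk B5→B4→B3→B1 to B0
  B8←B7: walk B7→B6→B1 to B0
  B0: DF=∅
  B1: DF={B1,B8}
  B2: DF=∅
  B3: DF={B1,B6,B8}
  B4: DF={B6,B8}
  B5: DF={B8}
  B6: DF={B8}
  B7: DF={B8}
  B8: DF=∅

φ for g: defs {B2,B4,B7}
  DF⁺ = {B6,B8}

Answer: ["B6", "B8"]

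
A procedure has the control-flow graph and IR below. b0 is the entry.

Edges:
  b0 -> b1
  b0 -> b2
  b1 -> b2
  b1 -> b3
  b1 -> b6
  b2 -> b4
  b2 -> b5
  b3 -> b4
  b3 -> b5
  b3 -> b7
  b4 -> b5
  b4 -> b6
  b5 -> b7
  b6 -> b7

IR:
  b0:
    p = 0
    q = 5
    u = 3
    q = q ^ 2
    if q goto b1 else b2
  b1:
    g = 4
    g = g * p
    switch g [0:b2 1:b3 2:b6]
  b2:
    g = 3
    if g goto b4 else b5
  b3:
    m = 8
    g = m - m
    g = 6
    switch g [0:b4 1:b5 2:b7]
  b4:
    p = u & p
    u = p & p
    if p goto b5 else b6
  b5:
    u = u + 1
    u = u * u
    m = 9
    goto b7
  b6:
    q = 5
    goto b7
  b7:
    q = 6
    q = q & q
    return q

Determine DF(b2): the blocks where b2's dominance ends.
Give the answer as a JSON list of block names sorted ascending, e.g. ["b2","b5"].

Answer: ["b4", "b5"]

Working:
idom tree: b1←b0 b2←b0 b3←b1 b4←b0 b5←b0 b6←b0 b7←b0
Dom at joins:
  b2: preds {b0,b1}: {b0} ∩ {b0,b1} = {b0}; idom=b0
  b4: preds {b2,b3}: {b0,b2} ∩ {b0,b1,b3} = {b0}; idom=b0
  b5: preds {b2,b3,b4}: {b0,b2} ∩ {b0,b1,b3} ∩ {b0,b4} = {b0}; idom=b0
  b6: preds {b1,b4}: {b0,b1} ∩ {b0,b4} = {b0}; idom=b0
  b7: preds {b3,b5,b6}: {b0,b1,b3} ∩ {b0,b5} ∩ {b0,b6} = {b0}; idom=b0

DF walk-up:
  b2←b0: walk · to b0
  b2←b1: walk b1 to b0
  b4←b2: walk b2 to b0
  b4←b3: walk b3→b1 to b0
  b5←b2: walk b2 to b0
  b5←b3: walk b3→b1 to b0
  b5←b4: walk b4 to b0
  b6←b1: walk b1 to b0
  b6←b4: walk b4 to b0
  b7←b3: walk b3→b1 to b0
  b7←b5: walk b5 to b0
  b7←b6: walk b6 to b0
  b0: DF=∅
  b1: DF={b2,b4,b5,b6,b7}
  b2: DF={b4,b5}
  b3: DF={b4,b5,b7}
  b4: DF={b5,b6}
  b5: DF={b7}
  b6: DF={b7}
  b7: DF=∅

DF(b2) = ["b4", "b5"]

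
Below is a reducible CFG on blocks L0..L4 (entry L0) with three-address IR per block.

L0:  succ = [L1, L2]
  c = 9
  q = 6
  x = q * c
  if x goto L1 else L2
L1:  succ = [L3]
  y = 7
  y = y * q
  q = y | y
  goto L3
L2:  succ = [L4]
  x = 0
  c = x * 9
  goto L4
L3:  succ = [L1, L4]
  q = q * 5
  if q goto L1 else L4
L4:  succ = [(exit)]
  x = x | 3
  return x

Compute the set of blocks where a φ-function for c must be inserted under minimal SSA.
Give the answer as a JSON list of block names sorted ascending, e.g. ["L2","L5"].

idom tree: L1←L0 L2←L0 L3←L1 L4←L0
Join-block Dom:
  L1: preds {L0,L3}: {L0} ∩ {L0,L1,L3} = {L0}; idom=L0
  L4: preds {L2,L3}: {L0,L2} ∩ {L0,L1,L3} = {L0}; idom=L0

DF derivation:
  L1←L0: walk · to L0
  L1←L3: walk L3→L1 to L0
  L4←L2: walk L2 to L0
  L4←L3: walk L3→L1 to L0
  L0 → ∅
  L1 → {L1,L4}
  L2 → {L4}
  L3 → {L1,L4}
  L4 → ∅

φ for c: defs {L0,L2}
  DF⁺ = {L4}

Answer: ["L4"]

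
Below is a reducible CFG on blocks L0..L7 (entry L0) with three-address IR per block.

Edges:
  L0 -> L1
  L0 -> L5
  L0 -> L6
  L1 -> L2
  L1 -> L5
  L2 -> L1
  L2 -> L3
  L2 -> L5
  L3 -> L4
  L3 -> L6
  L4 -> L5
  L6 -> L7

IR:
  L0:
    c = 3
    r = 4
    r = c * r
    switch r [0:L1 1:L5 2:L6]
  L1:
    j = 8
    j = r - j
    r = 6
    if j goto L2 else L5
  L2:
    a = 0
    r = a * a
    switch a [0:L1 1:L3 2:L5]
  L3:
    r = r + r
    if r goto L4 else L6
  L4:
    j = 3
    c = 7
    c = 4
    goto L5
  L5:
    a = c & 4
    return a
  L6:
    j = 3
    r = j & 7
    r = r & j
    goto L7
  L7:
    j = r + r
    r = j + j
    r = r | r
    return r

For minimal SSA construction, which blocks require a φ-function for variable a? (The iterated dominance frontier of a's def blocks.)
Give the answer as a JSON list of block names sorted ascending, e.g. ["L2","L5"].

idom tree: L1←L0 L2←L1 L3←L2 L4←L3 L5←L0 L6←L0 L7←L6
Dom∩ at merges:
  L1: preds {L0,L2}: {L0} ∩ {L0,L1,L2} = {L0}; idom=L0
  L5: preds {L0,L1,L2,L4}: {L0} ∩ {L0,L1} ∩ {L0,L1,L2} ∩ {L0,L1,L2,L3,L4} = {L0}; idom=L0
  L6: preds {L0,L3}: {L0} ∩ {L0,L1,L2,L3} = {L0}; idom=L0

Frontier:
  join L1 pred L0: · stop@L0
  join L1 pred L2: L2→L1 stop@L0
  join L5 pred L0: · stop@L0
  join L5 pred L1: L1 stop@L0
  join L5 pred L2: L2→L1 stop@L0
  join L5 pred L4: L4→L3→L2→L1 stop@L0
  join L6 pred L0: · stop@L0
  join L6 pred L3: L3→L2→L1 stop@L0
  DF(L0)=∅
  DF(L1)={L1,L5,L6}
  DF(L2)={L1,L5,L6}
  DF(L3)={L5,L6}
  DF(L4)={L5}
  DF(L5)=∅
  DF(L6)=∅
  DF(L7)=∅

φ for a: defs {L2,L5}
  DF⁺ = {L1,L5,L6}

Answer: ["L1", "L5", "L6"]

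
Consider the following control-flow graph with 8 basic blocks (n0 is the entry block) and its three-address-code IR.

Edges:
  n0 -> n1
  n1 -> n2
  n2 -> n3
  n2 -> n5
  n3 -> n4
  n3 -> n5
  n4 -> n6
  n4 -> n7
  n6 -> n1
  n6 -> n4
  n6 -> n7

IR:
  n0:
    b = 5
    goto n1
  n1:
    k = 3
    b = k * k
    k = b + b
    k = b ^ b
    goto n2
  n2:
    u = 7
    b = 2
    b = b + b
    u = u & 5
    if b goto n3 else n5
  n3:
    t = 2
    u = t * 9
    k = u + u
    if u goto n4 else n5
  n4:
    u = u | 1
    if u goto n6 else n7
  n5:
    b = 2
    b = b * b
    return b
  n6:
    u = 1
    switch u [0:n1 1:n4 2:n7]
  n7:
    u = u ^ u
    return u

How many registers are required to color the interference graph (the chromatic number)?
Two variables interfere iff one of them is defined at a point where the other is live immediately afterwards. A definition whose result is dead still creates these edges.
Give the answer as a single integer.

Per-block:
  n0: {b} / ∅
  n1: {b,k} / ∅
  n2: {b,u} / ∅
  n3: {k,t,u} / ∅
  n4: {u} / {u}
  n5: {b} / ∅
  n6: {u} / ∅
  n7: {u} / {u}

Liveness:
  n0: in=∅ out=∅
  n1: in=∅ out=∅
  n2: in=∅ out=∅
  n3: in=∅ out={u}
  n4: in={u} out={u}
  n5: in=∅ out=∅
  n6: in=∅ out={u}
  n7: in={u} out=∅

Interference:
  b: {k,u}
  k: {b,u}
  t: ∅
  u: {b,k}

Chromatic number:
  {b,k,u} pairwise interfere (3-clique) ⇒ χ ≥ 3
  3-colouring: c0={b,t}  c1={k}  c2={u}
  χ = 3

Answer: 3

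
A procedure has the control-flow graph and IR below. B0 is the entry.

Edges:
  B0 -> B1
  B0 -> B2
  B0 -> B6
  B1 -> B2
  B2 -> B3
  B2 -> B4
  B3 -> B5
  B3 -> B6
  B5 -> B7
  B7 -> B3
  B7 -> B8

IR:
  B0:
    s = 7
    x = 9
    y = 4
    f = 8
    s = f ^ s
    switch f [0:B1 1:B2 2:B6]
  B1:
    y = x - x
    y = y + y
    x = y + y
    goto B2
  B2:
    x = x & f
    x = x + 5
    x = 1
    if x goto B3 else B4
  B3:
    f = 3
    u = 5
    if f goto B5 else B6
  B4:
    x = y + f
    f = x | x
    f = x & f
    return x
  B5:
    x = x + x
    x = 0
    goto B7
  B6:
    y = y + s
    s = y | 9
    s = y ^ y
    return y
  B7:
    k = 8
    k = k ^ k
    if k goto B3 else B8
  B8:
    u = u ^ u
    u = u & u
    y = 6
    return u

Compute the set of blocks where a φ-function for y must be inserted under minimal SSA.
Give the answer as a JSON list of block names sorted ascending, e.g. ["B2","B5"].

idom tree: B1←B0 B2←B0 B3←B2 B4←B2 B5←B3 B6←B0 B7←B5 B8←B7
Join-block Dom:
  B2: preds {B0,B1}: {B0} ∩ {B0,B1} = {B0}; idom=B0
  B3: preds {B2,B7}: {B0,B2} ∩ {B0,B2,B3,B5,B7} = {B0,B2}; idom=B2
  B6: preds {B0,B3}: {B0} ∩ {B0,B2,B3} = {B0}; idom=B0

DF walk-up:
  B2←B0: walk · to B0
  B2←B1: walk B1 to B0
  B3←B2: walk · to B2
  B3←B7: walk B7→B5→B3 to B2
  B6←B0: walk · to B0
  B6←B3: walk B3→B2 to B0
  DF(B0)=∅
  DF(B1)={B2}
  DF(B2)={B6}
  DF(B3)={B3,B6}
  DF(B4)=∅
  DF(B5)={B3}
  DF(B6)=∅
  DF(B7)={B3}
  DF(B8)=∅

φ for y: defs {B0,B1,B6,B8}
  DF⁺ = {B2,B6}

Answer: ["B2", "B6"]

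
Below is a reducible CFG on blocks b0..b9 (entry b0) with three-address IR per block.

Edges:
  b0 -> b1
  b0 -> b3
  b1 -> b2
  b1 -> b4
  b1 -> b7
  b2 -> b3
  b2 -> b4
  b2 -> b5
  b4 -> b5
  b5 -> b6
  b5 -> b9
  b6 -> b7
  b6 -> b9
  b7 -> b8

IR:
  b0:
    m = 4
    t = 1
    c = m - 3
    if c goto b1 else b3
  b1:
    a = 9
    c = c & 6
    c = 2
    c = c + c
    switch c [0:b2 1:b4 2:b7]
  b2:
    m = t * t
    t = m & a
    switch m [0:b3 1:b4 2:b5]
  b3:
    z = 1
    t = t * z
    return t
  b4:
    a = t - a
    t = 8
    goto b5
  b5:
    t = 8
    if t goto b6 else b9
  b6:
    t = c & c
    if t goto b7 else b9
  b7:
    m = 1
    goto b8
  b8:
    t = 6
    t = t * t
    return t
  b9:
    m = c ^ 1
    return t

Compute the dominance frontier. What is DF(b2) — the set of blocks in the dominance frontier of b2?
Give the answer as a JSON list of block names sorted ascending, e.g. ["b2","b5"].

Answer: ["b3", "b4", "b5"]

Derivation:
idom tree: b1←b0 b2←b1 b3←b0 b4←b1 b5←b1 b6←b5 b7←b1 b8←b7 b9←b5
Join-block Dom:
  b3: preds {b0,b2}: {b0} ∩ {b0,b1,b2} = {b0}; idom=b0
  b4: preds {b1,b2}: {b0,b1} ∩ {b0,b1,b2} = {b0,b1}; idom=b1
  b5: preds {b2,b4}: {b0,b1,b2} ∩ {b0,b1,b4} = {b0,b1}; idom=b1
  b7: preds {b1,b6}: {b0,b1} ∩ {b0,b1,b5,b6} = {b0,b1}; idom=b1
  b9: preds {b5,b6}: {b0,b1,b5} ∩ {b0,b1,b5,b6} = {b0,b1,b5}; idom=b5

DF derivation:
  b3←b0: walk · to b0
  b3←b2: walk b2→b1 to b0
  b4←b1: walk · to b1
  b4←b2: walk b2 to b1
  b5←b2: walk b2 to b1
  b5←b4: walk b4 to b1
  b7←b1: walk · to b1
  b7←b6: walk b6→b5 to b1
  b9←b5: walk · to b5
  b9←b6: walk b6 to b5
  DF(b0)=∅
  DF(b1)={b3}
  DF(b2)={b3,b4,b5}
  DF(b3)=∅
  DF(b4)={b5}
  DF(b5)={b7}
  DF(b6)={b7,b9}
  DF(b7)=∅
  DF(b8)=∅
  DF(b9)=∅

DF(b2) = ["b3", "b4", "b5"]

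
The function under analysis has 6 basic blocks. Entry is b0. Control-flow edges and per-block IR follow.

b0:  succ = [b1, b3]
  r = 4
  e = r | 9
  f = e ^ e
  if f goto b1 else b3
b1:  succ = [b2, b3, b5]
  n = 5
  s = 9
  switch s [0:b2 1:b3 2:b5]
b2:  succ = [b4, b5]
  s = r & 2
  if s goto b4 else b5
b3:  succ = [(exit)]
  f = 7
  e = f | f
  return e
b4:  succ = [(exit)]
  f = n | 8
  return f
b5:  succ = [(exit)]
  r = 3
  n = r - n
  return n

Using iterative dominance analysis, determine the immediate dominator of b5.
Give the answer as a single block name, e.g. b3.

idom tree: b1←b0 b2←b1 b3←b0 b4←b2 b5←b1
Join-block Dom:
  b3: preds {b0,b1}: {b0} ∩ {b0,b1} = {b0}; idom=b0
  b5: preds {b1,b2}: {b0,b1} ∩ {b0,b1,b2} = {b0,b1}; idom=b1

idom(b5) = b1

Answer: b1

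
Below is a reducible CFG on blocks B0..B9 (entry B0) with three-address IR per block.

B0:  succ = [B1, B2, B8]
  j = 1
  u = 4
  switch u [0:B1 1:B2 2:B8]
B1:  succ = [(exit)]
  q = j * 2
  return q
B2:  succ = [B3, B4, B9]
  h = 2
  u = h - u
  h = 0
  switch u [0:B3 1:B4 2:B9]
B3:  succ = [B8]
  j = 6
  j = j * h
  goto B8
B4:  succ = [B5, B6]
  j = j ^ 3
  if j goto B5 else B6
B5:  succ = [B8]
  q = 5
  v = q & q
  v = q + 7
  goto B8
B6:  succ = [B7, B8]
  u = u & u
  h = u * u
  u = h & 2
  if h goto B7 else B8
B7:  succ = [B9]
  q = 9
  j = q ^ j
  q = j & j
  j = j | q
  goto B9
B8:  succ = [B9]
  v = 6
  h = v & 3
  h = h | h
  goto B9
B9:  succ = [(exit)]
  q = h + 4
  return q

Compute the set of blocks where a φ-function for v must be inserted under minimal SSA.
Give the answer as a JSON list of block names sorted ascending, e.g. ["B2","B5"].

Answer: ["B8", "B9"]

Derivation:
idom tree: B1←B0 B2←B0 B3←B2 B4←B2 B5←B4 B6←B4 B7←B6 B8←B0 B9←B0
Join-block Dom:
  B8: preds {B0,B3,B5,B6}: {B0} ∩ {B0,B2,B3} ∩ {B0,B2,B4,B5} ∩ {B0,B2,B4,B6} = {B0}; idom=B0
  B9: preds {B2,B7,B8}: {B0,B2} ∩ {B0,B2,B4,B6,B7} ∩ {B0,B8} = {B0}; idom=B0

DF derivation:
  join B8 pred B0: · stop@B0
  join B8 pred B3: B3→B2 stop@B0
  join B8 pred B5: B5→B4→B2 stop@B0
  join B8 pred B6: B6→B4→B2 stop@B0
  join B9 pred B2: B2 stop@B0
  join B9 pred B7: B7→B6→B4→B2 stop@B0
  join B9 pred B8: B8 stop@B0
  DF(B0)=∅
  DF(B1)=∅
  DF(B2)={B8,B9}
  DF(B3)={B8}
  DF(B4)={B8,B9}
  DF(B5)={B8}
  DF(B6)={B8,B9}
  DF(B7)={B9}
  DF(B8)={B9}
  DF(B9)=∅

φ for v: defs {B5,B8}
  DF⁺ = {B8,B9}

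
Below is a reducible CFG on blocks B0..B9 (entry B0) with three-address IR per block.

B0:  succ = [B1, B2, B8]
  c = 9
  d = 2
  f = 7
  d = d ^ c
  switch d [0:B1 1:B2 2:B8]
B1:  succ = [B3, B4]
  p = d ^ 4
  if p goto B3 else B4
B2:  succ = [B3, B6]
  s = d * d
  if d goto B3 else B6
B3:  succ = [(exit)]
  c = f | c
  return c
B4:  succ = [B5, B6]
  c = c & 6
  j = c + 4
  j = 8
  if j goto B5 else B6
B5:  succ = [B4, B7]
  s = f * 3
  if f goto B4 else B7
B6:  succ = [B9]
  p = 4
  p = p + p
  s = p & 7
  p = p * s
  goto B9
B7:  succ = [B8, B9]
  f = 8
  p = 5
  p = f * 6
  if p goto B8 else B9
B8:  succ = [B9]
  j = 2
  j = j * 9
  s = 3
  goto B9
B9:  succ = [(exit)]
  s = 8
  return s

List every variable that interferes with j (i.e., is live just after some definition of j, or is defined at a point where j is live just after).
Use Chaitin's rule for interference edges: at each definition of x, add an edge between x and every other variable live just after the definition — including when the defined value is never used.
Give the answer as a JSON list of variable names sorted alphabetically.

def/use:
  B0: {c,d,f} / ∅
  B1: {p} / {d}
  B2: {s} / {d}
  B3: {c} / {c,f}
  B4: {c,j} / {c}
  B5: {s} / {f}
  B6: {p,s} / ∅
  B7: {f,p} / ∅
  B8: {j,s} / ∅
  B9: {s} / ∅

Backward fixpoint:
  B0 li=∅ lo={c,d,f}
  B1 li={c,d,f} lo={c,f}
  B2 li={c,d,f} lo={c,f}
  B3 li={c,f} lo=∅
  B4 li={c,f} lo={c,f}
  B5 li={c,f} lo={c,f}
  B6 li=∅ lo=∅
  B7 li=∅ lo=∅
  B8 li=∅ lo=∅
  B9 li=∅ lo=∅

Conflict graph:
  c↔{d,f,j,p,s}
  d↔{c,f,s}
  f↔{c,d,j,p,s}
  j↔{c,f}
  p↔{c,f,s}
  s↔{c,d,f,p}

N(j) = ["c", "f"]

Answer: ["c", "f"]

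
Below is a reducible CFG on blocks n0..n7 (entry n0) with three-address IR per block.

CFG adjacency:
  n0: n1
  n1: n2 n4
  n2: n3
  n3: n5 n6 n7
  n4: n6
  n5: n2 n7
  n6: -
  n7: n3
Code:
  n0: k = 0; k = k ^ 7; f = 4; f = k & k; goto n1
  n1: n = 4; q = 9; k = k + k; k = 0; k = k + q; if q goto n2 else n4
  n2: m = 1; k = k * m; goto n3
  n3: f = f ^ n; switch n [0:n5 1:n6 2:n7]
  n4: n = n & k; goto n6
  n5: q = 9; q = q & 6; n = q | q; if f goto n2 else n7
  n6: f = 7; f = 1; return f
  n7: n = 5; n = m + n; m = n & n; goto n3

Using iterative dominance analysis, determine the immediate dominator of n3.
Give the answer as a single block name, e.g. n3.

Answer: n2

Analysis:
idom tree: n1←n0 n2←n1 n3←n2 n4←n1 n5←n3 n6←n1 n7←n3
Dom∩ at merges:
  n2: preds {n1,n5}: {n0,n1} ∩ {n0,n1,n2,n3,n5} = {n0,n1}; idom=n1
  n3: preds {n2,n7}: {n0,n1,n2} ∩ {n0,n1,n2,n3,n7} = {n0,n1,n2}; idom=n2
  n6: preds {n3,n4}: {n0,n1,n2,n3} ∩ {n0,n1,n4} = {n0,n1}; idom=n1
  n7: preds {n3,n5}: {n0,n1,n2,n3} ∩ {n0,n1,n2,n3,n5} = {n0,n1,n2,n3}; idom=n3

idom(n3) = n2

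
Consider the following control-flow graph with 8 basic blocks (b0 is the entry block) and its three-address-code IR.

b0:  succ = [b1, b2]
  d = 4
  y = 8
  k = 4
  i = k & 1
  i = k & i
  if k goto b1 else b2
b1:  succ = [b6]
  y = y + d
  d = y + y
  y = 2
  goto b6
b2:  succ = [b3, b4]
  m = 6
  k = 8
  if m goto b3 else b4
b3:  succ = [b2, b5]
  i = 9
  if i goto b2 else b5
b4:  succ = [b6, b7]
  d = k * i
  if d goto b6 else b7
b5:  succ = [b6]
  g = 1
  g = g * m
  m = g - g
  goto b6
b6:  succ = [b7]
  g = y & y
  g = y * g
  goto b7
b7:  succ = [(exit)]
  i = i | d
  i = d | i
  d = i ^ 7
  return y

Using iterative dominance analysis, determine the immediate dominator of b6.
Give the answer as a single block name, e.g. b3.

idom tree: b1←b0 b2←b0 b3←b2 b4←b2 b5←b3 b6←b0 b7←b0
Join-block Dom:
  b2: preds {b0,b3}: {b0} ∩ {b0,b2,b3} = {b0}; idom=b0
  b6: preds {b1,b4,b5}: {b0,b1} ∩ {b0,b2,b4} ∩ {b0,b2,b3,b5} = {b0}; idom=b0
  b7: preds {b4,b6}: {b0,b2,b4} ∩ {b0,b6} = {b0}; idom=b0

idom(b6) = b0

Answer: b0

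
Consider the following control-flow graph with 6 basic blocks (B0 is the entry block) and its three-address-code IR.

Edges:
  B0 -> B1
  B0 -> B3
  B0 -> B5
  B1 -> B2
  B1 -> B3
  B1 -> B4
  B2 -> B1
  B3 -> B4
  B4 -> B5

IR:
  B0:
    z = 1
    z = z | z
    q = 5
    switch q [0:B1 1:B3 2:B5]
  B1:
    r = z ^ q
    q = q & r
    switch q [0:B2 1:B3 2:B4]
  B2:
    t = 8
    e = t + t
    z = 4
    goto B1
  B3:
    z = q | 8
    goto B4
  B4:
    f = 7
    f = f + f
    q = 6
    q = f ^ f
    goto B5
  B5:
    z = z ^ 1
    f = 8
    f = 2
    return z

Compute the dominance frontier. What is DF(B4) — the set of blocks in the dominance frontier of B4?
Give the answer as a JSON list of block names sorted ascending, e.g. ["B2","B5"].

idom tree: B1←B0 B2←B1 B3←B0 B4←B0 B5←B0
Dom∩ at merges:
  B1: preds {B0,B2}: {B0} ∩ {B0,B1,B2} = {B0}; idom=B0
  B3: preds {B0,B1}: {B0} ∩ {B0,B1} = {B0}; idom=B0
  B4: preds {B1,B3}: {B0,B1} ∩ {B0,B3} = {B0}; idom=B0
  B5: preds {B0,B4}: {B0} ∩ {B0,B4} = {B0}; idom=B0

DF derivation:
  B1←B0: walk · to B0
  B1←B2: walk B2→B1 to B0
  B3←B0: walk · to B0
  B3←B1: walk B1 to B0
  B4←B1: walk B1 to B0
  B4←B3: walk B3 to B0
  B5←B0: walk · to B0
  B5←B4: walk B4 to B0
  DF(B0)=∅
  DF(B1)={B1,B3,B4}
  DF(B2)={B1}
  DF(B3)={B4}
  DF(B4)={B5}
  DF(B5)=∅

DF(B4) = ["B5"]

Answer: ["B5"]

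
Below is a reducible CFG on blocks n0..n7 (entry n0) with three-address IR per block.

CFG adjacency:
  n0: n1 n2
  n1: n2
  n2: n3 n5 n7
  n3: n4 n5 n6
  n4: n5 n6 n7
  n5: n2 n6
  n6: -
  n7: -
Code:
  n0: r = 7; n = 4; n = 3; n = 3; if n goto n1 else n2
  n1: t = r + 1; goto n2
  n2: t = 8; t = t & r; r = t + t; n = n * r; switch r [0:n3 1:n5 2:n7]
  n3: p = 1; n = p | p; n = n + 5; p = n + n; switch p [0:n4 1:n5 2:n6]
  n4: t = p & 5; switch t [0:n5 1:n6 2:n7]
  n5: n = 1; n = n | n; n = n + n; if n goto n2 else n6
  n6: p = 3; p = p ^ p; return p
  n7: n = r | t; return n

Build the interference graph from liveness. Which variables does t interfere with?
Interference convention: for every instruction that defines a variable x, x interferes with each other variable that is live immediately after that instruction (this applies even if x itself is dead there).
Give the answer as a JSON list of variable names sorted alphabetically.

Answer: ["n", "r"]

Analysis:
Per-block:
  n0: def={n,r} ue=∅
  n1: def={t} ue={r}
  n2: def={n,r,t} ue={n,r}
  n3: def={n,p} ue=∅
  n4: def={t} ue={p}
  n5: def={n} ue=∅
  n6: def={p} ue=∅
  n7: def={n} ue={r,t}

Liveness:
  live n0: ∅→{n,r}
  live n1: {n,r}→{n,r}
  live n2: {n,r}→{r,t}
  live n3: {r}→{p,r}
  live n4: {p,r}→{r,t}
  live n5: {r}→{n,r}
  live n6: ∅→∅
  live n7: {r,t}→∅

Interfere edges:
  n↔{r,t}
  p↔{r}
  r↔{n,p,t}
  t↔{n,r}

N(t) = ["n", "r"]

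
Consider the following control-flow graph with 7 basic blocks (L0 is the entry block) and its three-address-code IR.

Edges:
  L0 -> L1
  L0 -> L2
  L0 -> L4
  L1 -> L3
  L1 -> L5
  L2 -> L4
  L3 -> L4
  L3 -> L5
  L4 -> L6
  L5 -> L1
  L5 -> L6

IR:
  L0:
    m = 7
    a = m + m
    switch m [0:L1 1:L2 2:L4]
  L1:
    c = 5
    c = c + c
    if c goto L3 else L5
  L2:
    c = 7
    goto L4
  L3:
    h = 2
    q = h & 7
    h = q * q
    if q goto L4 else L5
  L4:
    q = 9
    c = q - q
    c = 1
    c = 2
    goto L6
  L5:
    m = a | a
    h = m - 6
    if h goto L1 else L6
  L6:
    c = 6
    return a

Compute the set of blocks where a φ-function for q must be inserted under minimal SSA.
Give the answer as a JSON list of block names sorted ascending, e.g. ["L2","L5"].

idom tree: L1←L0 L2←L0 L3←L1 L4←L0 L5←L1 L6←L0
Dom∩ at merges:
  L1: preds {L0,L5}: {L0} ∩ {L0,L1,L5} = {L0}; idom=L0
  L4: preds {L0,L2,L3}: {L0} ∩ {L0,L2} ∩ {L0,L1,L3} = {L0}; idom=L0
  L5: preds {L1,L3}: {L0,L1} ∩ {L0,L1,L3} = {L0,L1}; idom=L1
  L6: preds {L4,L5}: {L0,L4} ∩ {L0,L1,L5} = {L0}; idom=L0

DF walk-up:
  L1←L0: walk · to L0
  L1←L5: walk L5→L1 to L0
  L4←L0: walk · to L0
  L4←L2: walk L2 to L0
  L4←L3: walk L3→L1 to L0
  L5←L1: walk · to L1
  L5←L3: walk L3 to L1
  L6←L4: walk L4 to L0
  L6←L5: walk L5→L1 to L0
  L0 → ∅
  L1 → {L1,L4,L6}
  L2 → {L4}
  L3 → {L4,L5}
  L4 → {L6}
  L5 → {L1,L6}
  L6 → ∅

φ for q: defs {L3,L4}
  DF⁺ = {L1,L4,L5,L6}

Answer: ["L1", "L4", "L5", "L6"]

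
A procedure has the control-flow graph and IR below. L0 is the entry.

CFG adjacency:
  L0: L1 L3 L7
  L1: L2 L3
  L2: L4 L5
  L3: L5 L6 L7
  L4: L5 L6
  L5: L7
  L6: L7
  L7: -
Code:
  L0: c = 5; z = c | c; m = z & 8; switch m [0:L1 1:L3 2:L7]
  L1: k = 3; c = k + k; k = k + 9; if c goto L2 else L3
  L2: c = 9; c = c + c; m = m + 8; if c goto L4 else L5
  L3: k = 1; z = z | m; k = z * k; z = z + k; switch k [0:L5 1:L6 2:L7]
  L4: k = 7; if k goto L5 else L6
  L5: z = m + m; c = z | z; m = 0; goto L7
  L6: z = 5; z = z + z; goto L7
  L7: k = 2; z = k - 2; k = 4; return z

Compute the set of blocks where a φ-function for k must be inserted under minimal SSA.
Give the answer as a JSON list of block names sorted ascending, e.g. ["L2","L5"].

Answer: ["L3", "L5", "L6", "L7"]

Derivation:
idom tree: L1←L0 L2←L1 L3←L0 L4←L2 L5←L0 L6←L0 L7←L0
Join-block Dom:
  L3: preds {L0,L1}: {L0} ∩ {L0,L1} = {L0}; idom=L0
  L5: preds {L2,L3,L4}: {L0,L1,L2} ∩ {L0,L3} ∩ {L0,L1,L2,L4} = {L0}; idom=L0
  L6: preds {L3,L4}: {L0,L3} ∩ {L0,L1,L2,L4} = {L0}; idom=L0
  L7: preds {L0,L3,L5,L6}: {L0} ∩ {L0,L3} ∩ {L0,L5} ∩ {L0,L6} = {L0}; idom=L0

Frontier:
  L3←L0: walk · to L0
  L3←L1: walk L1 to L0
  L5←L2: walk L2→L1 to L0
  L5←L3: walk L3 to L0
  L5←L4: walk L4→L2→L1 to L0
  L6←L3: walk L3 to L0
  L6←L4: walk L4→L2→L1 to L0
  L7←L0: walk · to L0
  L7←L3: walk L3 to L0
  L7←L5: walk L5 to L0
  L7←L6: walk L6 to L0
  L0 → ∅
  L1 → {L3,L5,L6}
  L2 → {L5,L6}
  L3 → {L5,L6,L7}
  L4 → {L5,L6}
  L5 → {L7}
  L6 → {L7}
  L7 → ∅

φ for k: defs {L1,L3,L4,L7}
  DF⁺ = {L3,L5,L6,L7}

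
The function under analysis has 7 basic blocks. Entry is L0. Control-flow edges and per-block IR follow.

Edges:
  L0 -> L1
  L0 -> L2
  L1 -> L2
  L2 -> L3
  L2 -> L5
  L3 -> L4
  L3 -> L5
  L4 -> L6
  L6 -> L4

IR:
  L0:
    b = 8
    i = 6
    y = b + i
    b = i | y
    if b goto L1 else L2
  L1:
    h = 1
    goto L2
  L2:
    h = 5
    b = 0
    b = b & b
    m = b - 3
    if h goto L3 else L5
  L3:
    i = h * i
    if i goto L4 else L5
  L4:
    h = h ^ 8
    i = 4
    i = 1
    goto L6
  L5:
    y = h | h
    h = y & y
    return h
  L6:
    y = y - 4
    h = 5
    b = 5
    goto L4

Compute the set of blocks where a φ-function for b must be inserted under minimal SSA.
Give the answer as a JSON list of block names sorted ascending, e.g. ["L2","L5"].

idom tree: L1←L0 L2←L0 L3←L2 L4←L3 L5←L2 L6←L4
Dom at joins:
  L2: preds {L0,L1}: {L0} ∩ {L0,L1} = {L0}; idom=L0
  L4: preds {L3,L6}: {L0,L2,L3} ∩ {L0,L2,L3,L4,L6} = {L0,L2,L3}; idom=L3
  L5: preds {L2,L3}: {L0,L2} ∩ {L0,L2,L3} = {L0,L2}; idom=L2

Frontier:
  L2←L0: walk · to L0
  L2←L1: walk L1 to L0
  L4←L3: walk · to L3
  L4←L6: walk L6→L4 to L3
  L5←L2: walk · to L2
  L5←L3: walk L3 to L2
  L0: DF=∅
  L1: DF={L2}
  L2: DF=∅
  L3: DF={L5}
  L4: DF={L4}
  L5: DF=∅
  L6: DF={L4}

φ for b: defs {L0,L2,L6}
  DF⁺ = {L4}

Answer: ["L4"]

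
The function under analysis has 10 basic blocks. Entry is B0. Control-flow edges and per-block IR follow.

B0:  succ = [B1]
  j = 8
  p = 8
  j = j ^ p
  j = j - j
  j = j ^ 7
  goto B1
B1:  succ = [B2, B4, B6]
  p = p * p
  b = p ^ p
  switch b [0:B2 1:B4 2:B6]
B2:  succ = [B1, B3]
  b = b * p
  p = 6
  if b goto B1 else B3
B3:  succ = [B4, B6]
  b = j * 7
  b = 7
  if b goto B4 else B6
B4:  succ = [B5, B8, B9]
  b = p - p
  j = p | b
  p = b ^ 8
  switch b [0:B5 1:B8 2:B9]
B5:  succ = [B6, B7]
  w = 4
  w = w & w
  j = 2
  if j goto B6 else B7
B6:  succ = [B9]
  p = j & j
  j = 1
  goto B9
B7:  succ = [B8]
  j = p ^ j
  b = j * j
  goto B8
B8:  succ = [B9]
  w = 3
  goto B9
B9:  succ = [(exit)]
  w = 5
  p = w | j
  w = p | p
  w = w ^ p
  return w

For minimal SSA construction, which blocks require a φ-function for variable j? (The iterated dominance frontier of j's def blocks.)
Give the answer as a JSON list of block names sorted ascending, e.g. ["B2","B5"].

Answer: ["B6", "B8", "B9"]

Derivation:
idom tree: B1←B0 B2←B1 B3←B2 B4←B1 B5←B4 B6←B1 B7←B5 B8←B4 B9←B1
Dom∩ at merges:
  B1: preds {B0,B2}: {B0} ∩ {B0,B1,B2} = {B0}; idom=B0
  B4: preds {B1,B3}: {B0,B1} ∩ {B0,B1,B2,B3} = {B0,B1}; idom=B1
  B6: preds {B1,B3,B5}: {B0,B1} ∩ {B0,B1,B2,B3} ∩ {B0,B1,B4,B5} = {B0,B1}; idom=B1
  B8: preds {B4,B7}: {B0,B1,B4} ∩ {B0,B1,B4,B5,B7} = {B0,B1,B4}; idom=B4
  B9: preds {B4,B6,B8}: {B0,B1,B4} ∩ {B0,B1,B6} ∩ {B0,B1,B4,B8} = {B0,B1}; idom=B1

DF walk-up:
  join B1 pred B0: · stop@B0
  join B1 pred B2: B2→B1 stop@B0
  join B4 pred B1: · stop@B1
  join B4 pred B3: B3→B2 stop@B1
  join B6 pred B1: · stop@B1
  join B6 pred B3: B3→B2 stop@B1
  join B6 pred B5: B5→B4 stop@B1
  join B8 pred B4: · stop@B4
  join B8 pred B7: B7→B5 stop@B4
  join B9 pred B4: B4 stop@B1
  join B9 pred B6: B6 stop@B1
  join B9 pred B8: B8→B4 stop@B1
  DF(B0)=∅
  DF(B1)={B1}
  DF(B2)={B1,B4,B6}
  DF(B3)={B4,B6}
  DF(B4)={B6,B9}
  DF(B5)={B6,B8}
  DF(B6)={B9}
  DF(B7)={B8}
  DF(B8)={B9}
  DF(B9)=∅

φ for j: defs {B0,B4,B5,B6,B7}
  DF⁺ = {B6,B8,B9}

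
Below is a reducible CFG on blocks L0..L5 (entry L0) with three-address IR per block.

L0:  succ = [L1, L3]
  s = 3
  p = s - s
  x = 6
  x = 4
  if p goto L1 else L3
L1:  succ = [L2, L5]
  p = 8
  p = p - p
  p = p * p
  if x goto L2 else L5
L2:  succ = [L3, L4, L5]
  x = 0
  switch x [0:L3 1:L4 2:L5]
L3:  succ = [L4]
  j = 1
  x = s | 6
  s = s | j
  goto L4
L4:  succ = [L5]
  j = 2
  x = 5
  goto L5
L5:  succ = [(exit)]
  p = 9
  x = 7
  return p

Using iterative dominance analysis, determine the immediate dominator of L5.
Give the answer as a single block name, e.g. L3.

Answer: L0

Analysis:
idom tree: L1←L0 L2←L1 L3←L0 L4←L0 L5←L0
Join-block Dom:
  L3: preds {L0,L2}: {L0} ∩ {L0,L1,L2} = {L0}; idom=L0
  L4: preds {L2,L3}: {L0,L1,L2} ∩ {L0,L3} = {L0}; idom=L0
  L5: preds {L1,L2,L4}: {L0,L1} ∩ {L0,L1,L2} ∩ {L0,L4} = {L0}; idom=L0

idom(L5) = L0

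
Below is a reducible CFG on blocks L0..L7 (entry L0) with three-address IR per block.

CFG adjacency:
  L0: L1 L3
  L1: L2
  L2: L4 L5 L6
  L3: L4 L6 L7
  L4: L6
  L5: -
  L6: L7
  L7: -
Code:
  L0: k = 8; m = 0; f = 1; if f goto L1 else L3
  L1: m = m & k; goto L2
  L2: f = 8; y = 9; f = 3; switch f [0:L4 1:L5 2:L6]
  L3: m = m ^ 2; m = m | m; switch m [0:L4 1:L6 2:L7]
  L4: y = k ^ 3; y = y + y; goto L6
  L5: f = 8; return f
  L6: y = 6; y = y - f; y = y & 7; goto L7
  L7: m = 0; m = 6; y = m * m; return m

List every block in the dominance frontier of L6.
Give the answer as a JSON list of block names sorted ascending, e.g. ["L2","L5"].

idom tree: L1←L0 L2←L1 L3←L0 L4←L0 L5←L2 L6←L0 L7←L0
Join-block Dom:
  L4: preds {L2,L3}: {L0,L1,L2} ∩ {L0,L3} = {L0}; idom=L0
  L6: preds {L2,L3,L4}: {L0,L1,L2} ∩ {L0,L3} ∩ {L0,L4} = {L0}; idom=L0
  L7: preds {L3,L6}: {L0,L3} ∩ {L0,L6} = {L0}; idom=L0

DF derivation:
  L4←L2: walk L2→L1 to L0
  L4←L3: walk L3 to L0
  L6←L2: walk L2→L1 to L0
  L6←L3: walk L3 to L0
  L6←L4: walk L4 to L0
  L7←L3: walk L3 to L0
  L7←L6: walk L6 to L0
  L0 → ∅
  L1 → {L4,L6}
  L2 → {L4,L6}
  L3 → {L4,L6,L7}
  L4 → {L6}
  L5 → ∅
  L6 → {L7}
  L7 → ∅

DF(L6) = ["L7"]

Answer: ["L7"]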